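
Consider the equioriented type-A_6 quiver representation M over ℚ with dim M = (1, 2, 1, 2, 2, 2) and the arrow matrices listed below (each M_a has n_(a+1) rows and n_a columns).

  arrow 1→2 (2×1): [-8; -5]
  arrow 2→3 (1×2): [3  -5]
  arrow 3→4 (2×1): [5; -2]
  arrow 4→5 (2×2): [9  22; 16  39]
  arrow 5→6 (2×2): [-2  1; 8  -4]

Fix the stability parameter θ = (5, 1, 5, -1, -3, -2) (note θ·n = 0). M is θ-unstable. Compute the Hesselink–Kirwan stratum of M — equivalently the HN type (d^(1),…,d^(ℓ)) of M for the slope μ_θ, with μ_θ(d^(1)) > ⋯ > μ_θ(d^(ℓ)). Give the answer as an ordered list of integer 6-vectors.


Barcode: M ≅ I[1,5], I[2,2], I[4,6], I[6,6]. HN layers by μ_θ (3 steps, strictly decreasing):
  μ^(1)=7/5; μ^(2)=1; μ^(3)=-2

((1, 1, 1, 1, 1, 0); (0, 1, 0, 0, 0, 0); (0, 0, 0, 1, 1, 2))


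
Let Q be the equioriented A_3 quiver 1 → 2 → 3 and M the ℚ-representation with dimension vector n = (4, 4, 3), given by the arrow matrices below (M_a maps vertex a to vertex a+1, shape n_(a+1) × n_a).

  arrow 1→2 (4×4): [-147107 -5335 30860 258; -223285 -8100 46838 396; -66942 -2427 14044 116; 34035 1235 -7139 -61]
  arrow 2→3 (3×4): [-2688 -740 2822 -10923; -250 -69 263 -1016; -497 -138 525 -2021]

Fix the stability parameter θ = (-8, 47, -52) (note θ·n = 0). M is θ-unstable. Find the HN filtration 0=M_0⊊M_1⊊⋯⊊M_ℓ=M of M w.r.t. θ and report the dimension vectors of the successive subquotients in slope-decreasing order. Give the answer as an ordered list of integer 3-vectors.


Via rank(M_{q-1}∘⋯∘M_p): M ≅ I[1,2], I[1,3]^3.
μ_θ-semistable layers: μ^(1)=47; μ^(2)=-5/2; μ^(3)=-8

((0, 1, 0); (0, 3, 3); (4, 0, 0))


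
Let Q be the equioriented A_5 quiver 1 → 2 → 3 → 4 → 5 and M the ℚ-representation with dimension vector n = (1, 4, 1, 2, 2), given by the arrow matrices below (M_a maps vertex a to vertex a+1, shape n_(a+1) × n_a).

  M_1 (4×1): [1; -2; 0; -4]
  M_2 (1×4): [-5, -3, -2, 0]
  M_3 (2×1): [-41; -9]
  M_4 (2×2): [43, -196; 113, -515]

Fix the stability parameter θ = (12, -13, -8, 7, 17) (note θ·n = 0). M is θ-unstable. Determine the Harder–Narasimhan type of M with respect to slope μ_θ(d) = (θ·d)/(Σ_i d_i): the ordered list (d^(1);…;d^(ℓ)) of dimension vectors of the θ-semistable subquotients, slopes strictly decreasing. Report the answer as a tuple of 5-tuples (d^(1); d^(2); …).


Interval decomposition of M: I[1,5], I[2,2]^3, I[4,5].
HN type (ℓ=4): μ^(1)=17; μ^(2)=7; μ^(3)=-3; μ^(4)=-13

((0, 0, 0, 0, 2); (0, 0, 0, 2, 0); (1, 1, 1, 0, 0); (0, 3, 0, 0, 0))


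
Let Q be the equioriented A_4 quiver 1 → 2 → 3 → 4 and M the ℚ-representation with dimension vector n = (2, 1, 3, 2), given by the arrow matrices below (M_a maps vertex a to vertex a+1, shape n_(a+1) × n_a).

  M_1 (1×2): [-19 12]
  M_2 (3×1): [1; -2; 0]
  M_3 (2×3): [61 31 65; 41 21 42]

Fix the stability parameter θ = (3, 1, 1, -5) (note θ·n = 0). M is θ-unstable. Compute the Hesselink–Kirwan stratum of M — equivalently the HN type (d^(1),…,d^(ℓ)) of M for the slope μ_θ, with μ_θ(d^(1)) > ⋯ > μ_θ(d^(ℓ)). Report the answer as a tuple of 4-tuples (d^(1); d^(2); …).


Barcode: M ≅ I[1,1], I[1,4], I[3,3], I[3,4]. HN layers by μ_θ (4 steps, strictly decreasing):
  μ^(1)=3; μ^(2)=1; μ^(3)=0; μ^(4)=-2

((1, 0, 0, 0); (0, 0, 1, 0); (1, 1, 1, 1); (0, 0, 1, 1))


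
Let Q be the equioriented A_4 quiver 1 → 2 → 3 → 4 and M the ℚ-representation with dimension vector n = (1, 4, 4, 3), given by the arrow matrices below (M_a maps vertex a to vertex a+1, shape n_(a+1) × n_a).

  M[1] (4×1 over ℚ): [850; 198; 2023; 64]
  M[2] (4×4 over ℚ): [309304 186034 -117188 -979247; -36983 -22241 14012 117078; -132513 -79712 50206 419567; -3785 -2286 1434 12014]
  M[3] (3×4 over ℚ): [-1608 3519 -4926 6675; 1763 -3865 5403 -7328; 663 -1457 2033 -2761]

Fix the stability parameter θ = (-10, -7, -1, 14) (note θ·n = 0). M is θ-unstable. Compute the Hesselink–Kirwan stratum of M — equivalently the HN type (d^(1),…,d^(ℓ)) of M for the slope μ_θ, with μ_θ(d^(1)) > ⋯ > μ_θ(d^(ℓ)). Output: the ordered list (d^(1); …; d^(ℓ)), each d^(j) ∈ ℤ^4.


Via rank(M_{q-1}∘⋯∘M_p): M ≅ I[1,2], I[2,3], I[2,4]^2, I[3,4].
μ_θ-semistable layers: μ^(1)=14; μ^(2)=-1; μ^(3)=-7; μ^(4)=-10

((0, 0, 0, 3); (0, 0, 4, 0); (0, 4, 0, 0); (1, 0, 0, 0))


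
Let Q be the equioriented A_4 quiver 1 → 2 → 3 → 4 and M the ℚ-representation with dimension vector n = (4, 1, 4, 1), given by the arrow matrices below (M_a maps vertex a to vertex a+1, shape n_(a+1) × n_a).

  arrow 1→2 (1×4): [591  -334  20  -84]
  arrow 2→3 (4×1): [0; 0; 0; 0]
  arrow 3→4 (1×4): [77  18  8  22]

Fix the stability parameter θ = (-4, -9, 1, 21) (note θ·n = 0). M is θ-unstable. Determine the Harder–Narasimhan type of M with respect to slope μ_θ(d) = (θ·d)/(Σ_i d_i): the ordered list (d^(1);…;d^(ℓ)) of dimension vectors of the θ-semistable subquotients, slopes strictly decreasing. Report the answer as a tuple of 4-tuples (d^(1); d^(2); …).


Interval decomposition of M: I[1,1]^3, I[1,2], I[3,3]^3, I[3,4].
HN type (ℓ=4): μ^(1)=21; μ^(2)=1; μ^(3)=-4; μ^(4)=-13/2

((0, 0, 0, 1); (0, 0, 4, 0); (3, 0, 0, 0); (1, 1, 0, 0))


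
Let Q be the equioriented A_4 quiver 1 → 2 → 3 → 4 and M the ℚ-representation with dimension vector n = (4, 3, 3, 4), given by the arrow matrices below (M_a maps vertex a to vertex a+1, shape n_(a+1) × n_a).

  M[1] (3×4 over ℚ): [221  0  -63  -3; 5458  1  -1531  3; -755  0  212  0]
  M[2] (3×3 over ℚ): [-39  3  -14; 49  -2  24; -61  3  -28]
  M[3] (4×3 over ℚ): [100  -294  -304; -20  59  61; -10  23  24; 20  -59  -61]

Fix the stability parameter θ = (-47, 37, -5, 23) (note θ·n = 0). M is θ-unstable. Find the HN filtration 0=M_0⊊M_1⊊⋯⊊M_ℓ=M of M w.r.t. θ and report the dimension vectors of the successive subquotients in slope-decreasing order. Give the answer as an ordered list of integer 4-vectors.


Barcode: M ≅ I[1,1], I[1,3], I[1,4]^2, I[4,4]^2. HN layers by μ_θ (3 steps, strictly decreasing):
  μ^(1)=23; μ^(2)=16; μ^(3)=-47

((0, 0, 0, 4); (0, 3, 3, 0); (4, 0, 0, 0))


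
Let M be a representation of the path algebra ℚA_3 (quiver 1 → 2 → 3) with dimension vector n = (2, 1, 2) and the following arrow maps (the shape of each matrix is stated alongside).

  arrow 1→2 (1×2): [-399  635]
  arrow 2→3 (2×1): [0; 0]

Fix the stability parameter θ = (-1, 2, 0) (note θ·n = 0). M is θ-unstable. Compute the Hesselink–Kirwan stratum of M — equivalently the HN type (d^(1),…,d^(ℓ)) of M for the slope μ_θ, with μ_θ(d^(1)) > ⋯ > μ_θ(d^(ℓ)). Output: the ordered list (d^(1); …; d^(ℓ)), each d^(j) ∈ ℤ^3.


Interval decomposition of M: I[1,1], I[1,2], I[3,3]^2.
HN type (ℓ=3): μ^(1)=2; μ^(2)=0; μ^(3)=-1

((0, 1, 0); (0, 0, 2); (2, 0, 0))


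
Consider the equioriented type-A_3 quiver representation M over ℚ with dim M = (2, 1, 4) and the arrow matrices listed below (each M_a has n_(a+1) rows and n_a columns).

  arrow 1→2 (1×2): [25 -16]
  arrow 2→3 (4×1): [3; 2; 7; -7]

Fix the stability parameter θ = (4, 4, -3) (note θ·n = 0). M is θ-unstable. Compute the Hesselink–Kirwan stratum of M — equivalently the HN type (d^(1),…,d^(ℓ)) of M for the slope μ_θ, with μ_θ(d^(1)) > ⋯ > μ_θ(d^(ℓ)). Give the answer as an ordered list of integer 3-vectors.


Via rank(M_{q-1}∘⋯∘M_p): M ≅ I[1,1], I[1,3], I[3,3]^3.
μ_θ-semistable layers: μ^(1)=4; μ^(2)=5/3; μ^(3)=-3

((1, 0, 0); (1, 1, 1); (0, 0, 3))


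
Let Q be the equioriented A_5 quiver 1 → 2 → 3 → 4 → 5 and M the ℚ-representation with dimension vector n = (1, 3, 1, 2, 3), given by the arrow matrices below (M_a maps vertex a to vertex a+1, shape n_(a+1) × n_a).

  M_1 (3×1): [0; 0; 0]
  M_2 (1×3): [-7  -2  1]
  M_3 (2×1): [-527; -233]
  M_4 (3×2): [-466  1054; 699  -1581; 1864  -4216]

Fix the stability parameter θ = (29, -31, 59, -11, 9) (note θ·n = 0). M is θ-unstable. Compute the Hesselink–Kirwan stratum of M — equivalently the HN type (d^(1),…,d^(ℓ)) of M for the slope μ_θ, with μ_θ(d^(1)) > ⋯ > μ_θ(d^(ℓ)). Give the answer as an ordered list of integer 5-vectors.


Via rank(M_{q-1}∘⋯∘M_p): M ≅ I[1,1], I[2,2]^2, I[2,4], I[4,5], I[5,5]^2.
μ_θ-semistable layers: μ^(1)=29; μ^(2)=24; μ^(3)=9; μ^(4)=-11; μ^(5)=-31

((1, 0, 0, 0, 0); (0, 0, 1, 1, 0); (0, 0, 0, 0, 3); (0, 0, 0, 1, 0); (0, 3, 0, 0, 0))


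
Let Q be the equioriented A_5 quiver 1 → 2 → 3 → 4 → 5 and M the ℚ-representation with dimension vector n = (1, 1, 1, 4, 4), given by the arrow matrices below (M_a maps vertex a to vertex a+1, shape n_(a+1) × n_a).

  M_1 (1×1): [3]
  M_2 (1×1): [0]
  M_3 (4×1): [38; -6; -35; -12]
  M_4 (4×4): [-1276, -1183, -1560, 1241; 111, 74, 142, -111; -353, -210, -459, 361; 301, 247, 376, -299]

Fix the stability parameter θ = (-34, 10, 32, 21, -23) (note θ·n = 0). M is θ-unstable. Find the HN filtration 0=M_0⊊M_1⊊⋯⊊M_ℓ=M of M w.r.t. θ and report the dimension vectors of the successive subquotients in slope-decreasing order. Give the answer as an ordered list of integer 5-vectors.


Barcode: M ≅ I[1,2], I[3,5], I[4,5]^3. HN layers by μ_θ (3 steps, strictly decreasing):
  μ^(1)=10; μ^(2)=-1; μ^(3)=-34

((0, 1, 1, 1, 1); (0, 0, 0, 3, 3); (1, 0, 0, 0, 0))


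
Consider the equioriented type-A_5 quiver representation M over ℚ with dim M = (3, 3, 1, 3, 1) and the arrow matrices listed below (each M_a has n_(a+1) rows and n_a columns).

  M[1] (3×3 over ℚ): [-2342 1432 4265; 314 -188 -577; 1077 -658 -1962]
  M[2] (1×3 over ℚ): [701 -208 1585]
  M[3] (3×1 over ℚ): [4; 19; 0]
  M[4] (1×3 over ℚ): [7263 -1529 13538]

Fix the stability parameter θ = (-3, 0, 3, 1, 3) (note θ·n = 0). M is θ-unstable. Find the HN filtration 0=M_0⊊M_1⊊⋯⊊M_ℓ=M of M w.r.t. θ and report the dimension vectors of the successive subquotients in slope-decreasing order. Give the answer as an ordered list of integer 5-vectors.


Interval decomposition of M: I[1,2]^2, I[1,5], I[4,4]^2.
HN type (ℓ=5): μ^(1)=3; μ^(2)=2; μ^(3)=1; μ^(4)=0; μ^(5)=-3

((0, 0, 0, 0, 1); (0, 0, 1, 1, 0); (0, 0, 0, 2, 0); (0, 3, 0, 0, 0); (3, 0, 0, 0, 0))


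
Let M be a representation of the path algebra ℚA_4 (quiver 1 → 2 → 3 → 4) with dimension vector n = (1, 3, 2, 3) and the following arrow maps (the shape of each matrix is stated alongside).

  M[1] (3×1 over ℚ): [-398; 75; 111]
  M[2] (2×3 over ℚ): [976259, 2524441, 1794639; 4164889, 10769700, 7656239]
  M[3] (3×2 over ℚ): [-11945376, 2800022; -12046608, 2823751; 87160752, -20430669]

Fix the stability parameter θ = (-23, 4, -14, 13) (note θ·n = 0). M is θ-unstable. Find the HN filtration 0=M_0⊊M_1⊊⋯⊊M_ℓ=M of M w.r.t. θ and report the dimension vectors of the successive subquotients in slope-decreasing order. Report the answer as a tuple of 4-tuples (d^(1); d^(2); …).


Interval decomposition of M: I[1,4], I[2,2], I[2,3], I[4,4]^2.
HN type (ℓ=4): μ^(1)=13; μ^(2)=4; μ^(3)=-5; μ^(4)=-23

((0, 0, 0, 3); (0, 1, 0, 0); (0, 2, 2, 0); (1, 0, 0, 0))


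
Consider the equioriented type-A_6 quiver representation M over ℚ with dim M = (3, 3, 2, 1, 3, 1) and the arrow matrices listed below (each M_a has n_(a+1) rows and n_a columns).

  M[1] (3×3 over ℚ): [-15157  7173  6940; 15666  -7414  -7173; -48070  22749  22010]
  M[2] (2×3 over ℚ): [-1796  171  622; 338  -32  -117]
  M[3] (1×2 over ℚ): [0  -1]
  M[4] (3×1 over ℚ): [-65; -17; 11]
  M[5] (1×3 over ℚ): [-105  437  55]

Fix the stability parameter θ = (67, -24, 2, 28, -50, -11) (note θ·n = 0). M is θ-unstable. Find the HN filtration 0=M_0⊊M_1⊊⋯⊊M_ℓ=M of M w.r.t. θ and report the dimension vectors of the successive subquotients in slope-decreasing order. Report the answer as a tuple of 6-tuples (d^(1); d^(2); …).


Interval decomposition of M: I[1,2], I[1,3], I[1,6], I[5,5]^2.
HN type (ℓ=4): μ^(1)=43/2; μ^(2)=15; μ^(3)=2; μ^(4)=-50

((1, 1, 0, 0, 0, 0); (1, 1, 1, 0, 0, 0); (1, 1, 1, 1, 1, 1); (0, 0, 0, 0, 2, 0))


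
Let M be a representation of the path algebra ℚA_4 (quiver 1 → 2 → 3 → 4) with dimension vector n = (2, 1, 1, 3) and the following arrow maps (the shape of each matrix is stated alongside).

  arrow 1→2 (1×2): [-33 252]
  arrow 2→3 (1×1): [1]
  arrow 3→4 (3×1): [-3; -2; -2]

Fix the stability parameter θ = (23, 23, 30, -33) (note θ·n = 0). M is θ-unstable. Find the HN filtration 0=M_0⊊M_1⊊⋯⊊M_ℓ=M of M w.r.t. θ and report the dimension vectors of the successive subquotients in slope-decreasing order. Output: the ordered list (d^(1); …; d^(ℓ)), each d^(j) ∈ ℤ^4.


Barcode: M ≅ I[1,1], I[1,4], I[4,4]^2. HN layers by μ_θ (3 steps, strictly decreasing):
  μ^(1)=23; μ^(2)=43/4; μ^(3)=-33

((1, 0, 0, 0); (1, 1, 1, 1); (0, 0, 0, 2))


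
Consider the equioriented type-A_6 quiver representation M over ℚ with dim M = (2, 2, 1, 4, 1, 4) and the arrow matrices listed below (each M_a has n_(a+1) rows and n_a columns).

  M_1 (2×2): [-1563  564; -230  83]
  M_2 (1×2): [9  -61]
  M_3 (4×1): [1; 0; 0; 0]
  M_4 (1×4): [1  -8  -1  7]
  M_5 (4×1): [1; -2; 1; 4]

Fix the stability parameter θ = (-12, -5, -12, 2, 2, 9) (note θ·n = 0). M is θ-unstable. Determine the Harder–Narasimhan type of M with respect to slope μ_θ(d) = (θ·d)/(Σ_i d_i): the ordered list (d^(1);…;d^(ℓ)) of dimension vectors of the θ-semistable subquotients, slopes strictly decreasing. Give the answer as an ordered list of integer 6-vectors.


Barcode: M ≅ I[1,2], I[1,6], I[4,4]^3, I[6,6]^3. HN layers by μ_θ (5 steps, strictly decreasing):
  μ^(1)=9; μ^(2)=2; μ^(3)=-5; μ^(4)=-17/2; μ^(5)=-12

((0, 0, 0, 0, 0, 4); (0, 0, 0, 4, 1, 0); (0, 1, 0, 0, 0, 0); (0, 1, 1, 0, 0, 0); (2, 0, 0, 0, 0, 0))


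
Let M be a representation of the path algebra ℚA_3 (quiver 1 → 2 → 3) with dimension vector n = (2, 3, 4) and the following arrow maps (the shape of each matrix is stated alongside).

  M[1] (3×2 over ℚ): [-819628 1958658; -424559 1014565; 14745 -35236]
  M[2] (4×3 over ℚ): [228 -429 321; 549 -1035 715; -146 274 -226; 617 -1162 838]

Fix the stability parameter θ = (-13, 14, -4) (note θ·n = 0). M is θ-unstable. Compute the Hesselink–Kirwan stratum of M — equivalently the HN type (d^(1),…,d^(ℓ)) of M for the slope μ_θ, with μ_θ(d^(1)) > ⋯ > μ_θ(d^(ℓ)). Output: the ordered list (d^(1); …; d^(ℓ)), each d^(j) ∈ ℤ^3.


Barcode: M ≅ I[1,2], I[1,3], I[2,3], I[3,3]^2. HN layers by μ_θ (4 steps, strictly decreasing):
  μ^(1)=14; μ^(2)=5; μ^(3)=-4; μ^(4)=-13

((0, 1, 0); (0, 2, 2); (0, 0, 2); (2, 0, 0))


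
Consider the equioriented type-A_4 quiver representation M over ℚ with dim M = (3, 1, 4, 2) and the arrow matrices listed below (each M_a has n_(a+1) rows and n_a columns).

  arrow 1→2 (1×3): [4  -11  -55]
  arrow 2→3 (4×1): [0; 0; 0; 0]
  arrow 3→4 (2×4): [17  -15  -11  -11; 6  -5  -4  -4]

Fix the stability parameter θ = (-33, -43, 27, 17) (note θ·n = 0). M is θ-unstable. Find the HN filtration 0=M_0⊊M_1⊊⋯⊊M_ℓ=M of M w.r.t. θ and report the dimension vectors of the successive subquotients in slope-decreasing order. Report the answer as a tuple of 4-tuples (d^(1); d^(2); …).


Via rank(M_{q-1}∘⋯∘M_p): M ≅ I[1,1]^2, I[1,2], I[3,3]^2, I[3,4]^2.
μ_θ-semistable layers: μ^(1)=27; μ^(2)=22; μ^(3)=-33; μ^(4)=-38

((0, 0, 2, 0); (0, 0, 2, 2); (2, 0, 0, 0); (1, 1, 0, 0))


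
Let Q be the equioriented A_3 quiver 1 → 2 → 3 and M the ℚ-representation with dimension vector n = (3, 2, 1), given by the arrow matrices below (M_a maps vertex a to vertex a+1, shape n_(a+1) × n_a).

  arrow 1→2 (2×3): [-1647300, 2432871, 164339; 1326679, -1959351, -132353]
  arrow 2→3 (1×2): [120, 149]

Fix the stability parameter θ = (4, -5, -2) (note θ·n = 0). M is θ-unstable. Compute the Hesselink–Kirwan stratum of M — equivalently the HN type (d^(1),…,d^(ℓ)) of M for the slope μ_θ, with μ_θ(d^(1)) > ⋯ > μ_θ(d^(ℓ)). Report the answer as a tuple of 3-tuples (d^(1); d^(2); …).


Barcode: M ≅ I[1,1], I[1,2], I[1,3]. HN layers by μ_θ (3 steps, strictly decreasing):
  μ^(1)=4; μ^(2)=-1/2; μ^(3)=-1

((1, 0, 0); (1, 1, 0); (1, 1, 1))


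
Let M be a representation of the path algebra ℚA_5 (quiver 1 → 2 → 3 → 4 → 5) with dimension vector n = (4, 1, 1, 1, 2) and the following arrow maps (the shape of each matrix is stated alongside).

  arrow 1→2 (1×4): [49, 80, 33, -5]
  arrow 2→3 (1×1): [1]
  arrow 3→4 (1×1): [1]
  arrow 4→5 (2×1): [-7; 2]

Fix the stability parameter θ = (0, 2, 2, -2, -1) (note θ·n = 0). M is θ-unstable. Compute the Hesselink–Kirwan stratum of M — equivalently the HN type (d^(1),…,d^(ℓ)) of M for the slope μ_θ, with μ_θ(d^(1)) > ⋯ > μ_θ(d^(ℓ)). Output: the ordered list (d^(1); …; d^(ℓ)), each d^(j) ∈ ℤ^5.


Interval decomposition of M: I[1,1]^3, I[1,5], I[5,5].
HN type (ℓ=3): μ^(1)=1/4; μ^(2)=0; μ^(3)=-1

((0, 1, 1, 1, 1); (4, 0, 0, 0, 0); (0, 0, 0, 0, 1))


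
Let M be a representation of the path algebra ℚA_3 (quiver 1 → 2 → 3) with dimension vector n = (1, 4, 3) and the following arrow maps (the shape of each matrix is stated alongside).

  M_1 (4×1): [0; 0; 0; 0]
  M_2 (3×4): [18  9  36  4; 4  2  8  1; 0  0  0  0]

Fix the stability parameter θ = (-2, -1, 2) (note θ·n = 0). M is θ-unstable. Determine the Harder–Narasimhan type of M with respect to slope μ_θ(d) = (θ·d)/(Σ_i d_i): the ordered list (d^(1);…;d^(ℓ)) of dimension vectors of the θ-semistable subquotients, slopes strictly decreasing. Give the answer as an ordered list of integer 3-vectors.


Interval decomposition of M: I[1,1], I[2,2]^2, I[2,3]^2, I[3,3].
HN type (ℓ=3): μ^(1)=2; μ^(2)=-1; μ^(3)=-2

((0, 0, 3); (0, 4, 0); (1, 0, 0))


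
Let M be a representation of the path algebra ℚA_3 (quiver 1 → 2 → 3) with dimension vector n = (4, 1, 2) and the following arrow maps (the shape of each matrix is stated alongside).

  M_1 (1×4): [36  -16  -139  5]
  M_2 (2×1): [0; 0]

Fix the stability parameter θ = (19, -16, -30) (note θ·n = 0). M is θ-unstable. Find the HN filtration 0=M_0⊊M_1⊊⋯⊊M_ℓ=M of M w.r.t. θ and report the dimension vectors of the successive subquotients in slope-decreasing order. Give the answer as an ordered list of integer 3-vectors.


Barcode: M ≅ I[1,1]^3, I[1,2], I[3,3]^2. HN layers by μ_θ (3 steps, strictly decreasing):
  μ^(1)=19; μ^(2)=3/2; μ^(3)=-30

((3, 0, 0); (1, 1, 0); (0, 0, 2))


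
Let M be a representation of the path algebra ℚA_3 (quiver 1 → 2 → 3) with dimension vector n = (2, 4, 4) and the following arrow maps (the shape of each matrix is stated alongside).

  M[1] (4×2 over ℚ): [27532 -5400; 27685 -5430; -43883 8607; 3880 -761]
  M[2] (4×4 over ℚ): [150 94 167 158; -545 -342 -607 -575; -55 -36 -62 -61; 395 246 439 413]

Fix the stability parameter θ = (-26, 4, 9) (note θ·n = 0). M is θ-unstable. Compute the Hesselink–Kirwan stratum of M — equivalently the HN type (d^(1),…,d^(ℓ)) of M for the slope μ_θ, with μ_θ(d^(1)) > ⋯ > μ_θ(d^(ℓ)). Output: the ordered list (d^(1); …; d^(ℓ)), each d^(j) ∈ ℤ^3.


Barcode: M ≅ I[1,3]^2, I[2,2]^2, I[3,3]^2. HN layers by μ_θ (3 steps, strictly decreasing):
  μ^(1)=9; μ^(2)=4; μ^(3)=-26

((0, 0, 4); (0, 4, 0); (2, 0, 0))


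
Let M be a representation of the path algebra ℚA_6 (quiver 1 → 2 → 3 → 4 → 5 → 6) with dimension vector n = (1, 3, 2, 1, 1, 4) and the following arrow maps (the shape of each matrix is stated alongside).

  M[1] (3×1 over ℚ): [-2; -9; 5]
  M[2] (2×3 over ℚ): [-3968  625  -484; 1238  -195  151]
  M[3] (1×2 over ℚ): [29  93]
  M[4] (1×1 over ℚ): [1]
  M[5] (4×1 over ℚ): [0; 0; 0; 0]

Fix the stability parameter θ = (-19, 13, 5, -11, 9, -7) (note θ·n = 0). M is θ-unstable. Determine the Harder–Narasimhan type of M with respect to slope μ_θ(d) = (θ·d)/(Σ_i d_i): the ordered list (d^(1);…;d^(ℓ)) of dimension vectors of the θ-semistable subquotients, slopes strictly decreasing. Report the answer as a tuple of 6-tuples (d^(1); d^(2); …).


Interval decomposition of M: I[1,5], I[2,2], I[2,3], I[6,6]^4.
HN type (ℓ=5): μ^(1)=13; μ^(2)=9; μ^(3)=7/3; μ^(4)=-7; μ^(5)=-19

((0, 1, 0, 0, 0, 0); (0, 1, 1, 0, 1, 0); (0, 1, 1, 1, 0, 0); (0, 0, 0, 0, 0, 4); (1, 0, 0, 0, 0, 0))


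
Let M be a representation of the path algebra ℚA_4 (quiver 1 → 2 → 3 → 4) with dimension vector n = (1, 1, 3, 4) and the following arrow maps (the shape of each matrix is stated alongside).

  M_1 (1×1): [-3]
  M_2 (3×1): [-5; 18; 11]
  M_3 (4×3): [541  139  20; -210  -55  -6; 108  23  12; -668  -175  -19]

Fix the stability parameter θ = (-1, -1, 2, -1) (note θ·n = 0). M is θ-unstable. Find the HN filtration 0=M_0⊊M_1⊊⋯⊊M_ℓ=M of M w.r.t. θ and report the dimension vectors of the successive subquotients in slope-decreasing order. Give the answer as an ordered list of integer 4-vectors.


Via rank(M_{q-1}∘⋯∘M_p): M ≅ I[1,4], I[3,4]^2, I[4,4].
μ_θ-semistable layers: μ^(1)=1/2; μ^(2)=-1

((0, 0, 3, 3); (1, 1, 0, 1))


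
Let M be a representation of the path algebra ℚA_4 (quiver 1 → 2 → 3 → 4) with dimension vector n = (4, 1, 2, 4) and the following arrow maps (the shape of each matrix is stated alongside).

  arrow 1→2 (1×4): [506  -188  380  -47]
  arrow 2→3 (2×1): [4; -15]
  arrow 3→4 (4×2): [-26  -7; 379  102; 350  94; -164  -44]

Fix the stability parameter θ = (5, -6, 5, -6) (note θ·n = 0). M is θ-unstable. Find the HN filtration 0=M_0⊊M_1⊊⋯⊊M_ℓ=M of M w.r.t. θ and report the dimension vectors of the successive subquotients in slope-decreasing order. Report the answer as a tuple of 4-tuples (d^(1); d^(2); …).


Barcode: M ≅ I[1,1]^3, I[1,4], I[3,4], I[4,4]^2. HN layers by μ_θ (3 steps, strictly decreasing):
  μ^(1)=5; μ^(2)=-1/2; μ^(3)=-6

((3, 0, 0, 0); (1, 1, 2, 2); (0, 0, 0, 2))


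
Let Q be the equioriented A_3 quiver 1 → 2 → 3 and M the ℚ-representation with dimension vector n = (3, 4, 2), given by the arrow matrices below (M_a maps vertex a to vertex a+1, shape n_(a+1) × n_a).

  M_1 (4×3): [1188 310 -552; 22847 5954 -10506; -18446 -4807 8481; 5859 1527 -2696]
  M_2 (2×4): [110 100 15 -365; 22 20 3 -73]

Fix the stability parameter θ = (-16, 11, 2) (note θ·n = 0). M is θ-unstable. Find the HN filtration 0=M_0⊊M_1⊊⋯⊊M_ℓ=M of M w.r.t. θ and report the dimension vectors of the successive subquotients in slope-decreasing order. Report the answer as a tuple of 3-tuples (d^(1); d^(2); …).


Barcode: M ≅ I[1,2]^2, I[1,3], I[2,2], I[3,3]. HN layers by μ_θ (4 steps, strictly decreasing):
  μ^(1)=11; μ^(2)=13/2; μ^(3)=2; μ^(4)=-16

((0, 3, 0); (0, 1, 1); (0, 0, 1); (3, 0, 0))


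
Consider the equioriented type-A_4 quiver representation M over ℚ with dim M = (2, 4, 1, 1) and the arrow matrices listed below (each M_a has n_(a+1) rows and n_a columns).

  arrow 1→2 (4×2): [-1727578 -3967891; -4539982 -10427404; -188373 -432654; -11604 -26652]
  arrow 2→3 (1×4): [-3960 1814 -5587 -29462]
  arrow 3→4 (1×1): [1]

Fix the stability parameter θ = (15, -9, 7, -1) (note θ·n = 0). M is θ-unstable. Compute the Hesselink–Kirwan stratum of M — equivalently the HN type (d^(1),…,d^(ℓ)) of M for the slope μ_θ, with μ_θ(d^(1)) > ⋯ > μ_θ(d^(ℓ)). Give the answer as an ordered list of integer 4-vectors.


Interval decomposition of M: I[1,2], I[1,4], I[2,2]^2.
HN type (ℓ=2): μ^(1)=3; μ^(2)=-9

((2, 2, 1, 1); (0, 2, 0, 0))


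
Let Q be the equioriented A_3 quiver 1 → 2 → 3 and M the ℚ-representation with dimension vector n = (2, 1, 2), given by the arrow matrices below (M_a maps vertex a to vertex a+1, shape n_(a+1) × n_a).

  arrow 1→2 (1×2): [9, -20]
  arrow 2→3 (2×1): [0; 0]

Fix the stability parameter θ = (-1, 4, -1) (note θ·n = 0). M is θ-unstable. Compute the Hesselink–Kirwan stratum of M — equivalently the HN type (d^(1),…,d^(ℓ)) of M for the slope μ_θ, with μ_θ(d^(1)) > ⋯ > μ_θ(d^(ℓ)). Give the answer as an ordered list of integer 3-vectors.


Via rank(M_{q-1}∘⋯∘M_p): M ≅ I[1,1], I[1,2], I[3,3]^2.
μ_θ-semistable layers: μ^(1)=4; μ^(2)=-1

((0, 1, 0); (2, 0, 2))


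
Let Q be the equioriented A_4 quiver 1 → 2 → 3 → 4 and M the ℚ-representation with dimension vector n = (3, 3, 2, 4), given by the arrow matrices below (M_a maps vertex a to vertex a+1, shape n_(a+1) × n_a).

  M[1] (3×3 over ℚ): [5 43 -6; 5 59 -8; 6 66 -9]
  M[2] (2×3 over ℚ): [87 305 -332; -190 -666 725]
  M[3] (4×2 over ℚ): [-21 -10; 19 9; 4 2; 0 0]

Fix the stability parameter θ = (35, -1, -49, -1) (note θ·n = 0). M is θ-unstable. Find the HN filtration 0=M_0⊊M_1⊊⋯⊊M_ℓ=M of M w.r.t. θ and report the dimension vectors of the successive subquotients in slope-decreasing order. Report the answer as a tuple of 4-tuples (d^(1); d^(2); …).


Via rank(M_{q-1}∘⋯∘M_p): M ≅ I[1,1], I[1,4]^2, I[2,2], I[4,4]^2.
μ_θ-semistable layers: μ^(1)=35; μ^(2)=-1; μ^(3)=-5

((1, 0, 0, 0); (0, 1, 0, 4); (2, 2, 2, 0))


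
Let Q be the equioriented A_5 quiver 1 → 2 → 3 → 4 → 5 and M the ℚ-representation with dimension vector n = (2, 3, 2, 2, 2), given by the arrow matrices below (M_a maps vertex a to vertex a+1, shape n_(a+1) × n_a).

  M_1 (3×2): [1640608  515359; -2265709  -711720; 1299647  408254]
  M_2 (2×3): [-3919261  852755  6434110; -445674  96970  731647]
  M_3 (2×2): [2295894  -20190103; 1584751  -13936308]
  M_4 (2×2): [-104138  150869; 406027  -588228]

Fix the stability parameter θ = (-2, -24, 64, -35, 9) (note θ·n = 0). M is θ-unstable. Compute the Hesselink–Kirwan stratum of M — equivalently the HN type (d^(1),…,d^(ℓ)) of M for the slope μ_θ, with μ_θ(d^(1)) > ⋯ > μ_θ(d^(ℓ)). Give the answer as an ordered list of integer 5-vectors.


Interval decomposition of M: I[1,5]^2, I[2,2].
HN type (ℓ=3): μ^(1)=38/3; μ^(2)=-13; μ^(3)=-24

((0, 0, 2, 2, 2); (2, 2, 0, 0, 0); (0, 1, 0, 0, 0))


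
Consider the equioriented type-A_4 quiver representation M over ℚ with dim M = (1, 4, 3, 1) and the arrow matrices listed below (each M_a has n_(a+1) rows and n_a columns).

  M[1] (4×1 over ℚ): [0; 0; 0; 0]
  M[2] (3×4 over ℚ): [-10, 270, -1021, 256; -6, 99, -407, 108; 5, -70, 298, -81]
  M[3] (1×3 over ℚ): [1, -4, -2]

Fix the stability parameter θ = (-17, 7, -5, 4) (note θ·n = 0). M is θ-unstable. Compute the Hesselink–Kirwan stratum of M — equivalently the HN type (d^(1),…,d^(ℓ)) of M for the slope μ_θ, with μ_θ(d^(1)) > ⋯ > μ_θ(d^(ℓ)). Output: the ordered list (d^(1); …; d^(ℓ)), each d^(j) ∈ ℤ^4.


Barcode: M ≅ I[1,1], I[2,2], I[2,3]^2, I[2,4]. HN layers by μ_θ (4 steps, strictly decreasing):
  μ^(1)=7; μ^(2)=4; μ^(3)=1; μ^(4)=-17

((0, 1, 0, 0); (0, 0, 0, 1); (0, 3, 3, 0); (1, 0, 0, 0))


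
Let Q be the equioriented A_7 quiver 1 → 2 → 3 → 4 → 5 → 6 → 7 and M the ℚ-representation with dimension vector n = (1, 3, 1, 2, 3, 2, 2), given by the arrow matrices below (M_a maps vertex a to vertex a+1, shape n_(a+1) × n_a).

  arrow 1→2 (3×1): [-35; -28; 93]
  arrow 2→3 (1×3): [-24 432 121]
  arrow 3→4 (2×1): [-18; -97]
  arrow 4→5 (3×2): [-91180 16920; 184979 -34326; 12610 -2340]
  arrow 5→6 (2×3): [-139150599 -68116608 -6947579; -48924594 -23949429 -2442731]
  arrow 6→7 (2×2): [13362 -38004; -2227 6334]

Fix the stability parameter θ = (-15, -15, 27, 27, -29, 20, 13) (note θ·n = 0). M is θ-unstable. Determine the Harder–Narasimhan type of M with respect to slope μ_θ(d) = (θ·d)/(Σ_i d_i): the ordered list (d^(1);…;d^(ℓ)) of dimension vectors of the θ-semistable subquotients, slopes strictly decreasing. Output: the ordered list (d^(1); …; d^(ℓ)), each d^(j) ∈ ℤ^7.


Barcode: M ≅ I[1,4], I[2,2]^2, I[4,6], I[5,5], I[5,7], I[7,7]. HN layers by μ_θ (7 steps, strictly decreasing):
  μ^(1)=27; μ^(2)=20; μ^(3)=33/2; μ^(4)=13; μ^(5)=-1; μ^(6)=-15; μ^(7)=-29

((0, 0, 1, 1, 0, 0, 0); (0, 0, 0, 0, 0, 1, 0); (0, 0, 0, 0, 0, 1, 1); (0, 0, 0, 0, 0, 0, 1); (0, 0, 0, 1, 1, 0, 0); (1, 3, 0, 0, 0, 0, 0); (0, 0, 0, 0, 2, 0, 0))


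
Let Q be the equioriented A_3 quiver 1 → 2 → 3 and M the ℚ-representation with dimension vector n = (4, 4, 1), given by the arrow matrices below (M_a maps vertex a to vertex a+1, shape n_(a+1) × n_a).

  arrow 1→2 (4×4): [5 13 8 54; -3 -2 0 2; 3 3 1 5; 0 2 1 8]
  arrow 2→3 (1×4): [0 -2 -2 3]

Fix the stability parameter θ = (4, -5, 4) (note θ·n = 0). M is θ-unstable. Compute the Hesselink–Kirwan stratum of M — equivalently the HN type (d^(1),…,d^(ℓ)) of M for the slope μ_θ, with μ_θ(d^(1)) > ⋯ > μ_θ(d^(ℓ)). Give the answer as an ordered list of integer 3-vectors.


Interval decomposition of M: I[1,2]^3, I[1,3].
HN type (ℓ=2): μ^(1)=4; μ^(2)=-1/2

((0, 0, 1); (4, 4, 0))


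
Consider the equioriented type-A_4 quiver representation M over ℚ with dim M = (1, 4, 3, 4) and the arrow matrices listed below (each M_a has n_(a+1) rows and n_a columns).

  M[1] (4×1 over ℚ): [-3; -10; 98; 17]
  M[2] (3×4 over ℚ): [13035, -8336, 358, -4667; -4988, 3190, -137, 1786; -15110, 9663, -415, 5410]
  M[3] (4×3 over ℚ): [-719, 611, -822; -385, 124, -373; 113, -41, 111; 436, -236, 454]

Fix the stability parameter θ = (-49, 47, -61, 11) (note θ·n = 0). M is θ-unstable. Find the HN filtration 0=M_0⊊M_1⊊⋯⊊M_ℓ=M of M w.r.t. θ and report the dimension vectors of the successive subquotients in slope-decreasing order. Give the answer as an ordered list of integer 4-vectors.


Interval decomposition of M: I[1,2], I[2,4]^3, I[4,4].
HN type (ℓ=4): μ^(1)=47; μ^(2)=11; μ^(3)=-7; μ^(4)=-49

((0, 1, 0, 0); (0, 0, 0, 4); (0, 3, 3, 0); (1, 0, 0, 0))


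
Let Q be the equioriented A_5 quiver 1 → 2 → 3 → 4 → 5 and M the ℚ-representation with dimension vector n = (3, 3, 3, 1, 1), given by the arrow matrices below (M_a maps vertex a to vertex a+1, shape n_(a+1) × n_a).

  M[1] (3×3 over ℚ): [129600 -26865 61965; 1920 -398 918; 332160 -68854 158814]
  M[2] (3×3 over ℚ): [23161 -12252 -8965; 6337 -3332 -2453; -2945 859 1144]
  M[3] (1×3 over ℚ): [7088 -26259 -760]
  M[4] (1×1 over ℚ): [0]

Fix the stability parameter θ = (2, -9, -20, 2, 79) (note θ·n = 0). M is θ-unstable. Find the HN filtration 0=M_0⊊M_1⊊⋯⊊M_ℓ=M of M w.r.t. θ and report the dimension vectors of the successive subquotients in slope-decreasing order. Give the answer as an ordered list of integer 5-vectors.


Via rank(M_{q-1}∘⋯∘M_p): M ≅ I[1,1]^2, I[1,4], I[2,2], I[2,3], I[3,3], I[5,5].
μ_θ-semistable layers: μ^(1)=79; μ^(2)=2; μ^(3)=-9; μ^(4)=-29/2; μ^(5)=-20

((0, 0, 0, 0, 1); (2, 0, 0, 1, 0); (1, 2, 1, 0, 0); (0, 1, 1, 0, 0); (0, 0, 1, 0, 0))


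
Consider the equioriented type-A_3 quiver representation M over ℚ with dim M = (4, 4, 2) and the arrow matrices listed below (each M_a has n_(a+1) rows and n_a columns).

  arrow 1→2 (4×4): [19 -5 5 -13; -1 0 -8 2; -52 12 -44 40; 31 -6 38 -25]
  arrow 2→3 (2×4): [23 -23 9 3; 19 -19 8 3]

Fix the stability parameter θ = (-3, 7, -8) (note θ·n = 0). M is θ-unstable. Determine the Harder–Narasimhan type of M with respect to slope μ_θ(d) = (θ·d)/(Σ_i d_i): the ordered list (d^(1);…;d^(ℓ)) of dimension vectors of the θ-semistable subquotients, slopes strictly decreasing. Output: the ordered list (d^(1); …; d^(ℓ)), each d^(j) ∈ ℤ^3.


Interval decomposition of M: I[1,1], I[1,2], I[1,3]^2, I[2,2].
HN type (ℓ=3): μ^(1)=7; μ^(2)=-1/2; μ^(3)=-3

((0, 2, 0); (0, 2, 2); (4, 0, 0))


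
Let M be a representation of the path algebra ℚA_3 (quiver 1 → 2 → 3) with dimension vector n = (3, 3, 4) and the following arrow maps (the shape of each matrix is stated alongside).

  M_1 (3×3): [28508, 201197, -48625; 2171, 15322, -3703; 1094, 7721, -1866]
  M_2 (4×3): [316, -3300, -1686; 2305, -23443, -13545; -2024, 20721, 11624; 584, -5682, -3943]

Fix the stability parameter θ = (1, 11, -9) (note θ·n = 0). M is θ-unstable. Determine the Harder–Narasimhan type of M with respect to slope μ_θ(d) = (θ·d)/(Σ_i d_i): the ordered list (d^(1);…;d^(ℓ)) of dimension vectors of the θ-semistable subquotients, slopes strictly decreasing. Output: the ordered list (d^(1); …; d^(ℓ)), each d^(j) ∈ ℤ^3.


Interval decomposition of M: I[1,3]^3, I[3,3].
HN type (ℓ=2): μ^(1)=1; μ^(2)=-9

((3, 3, 3); (0, 0, 1))


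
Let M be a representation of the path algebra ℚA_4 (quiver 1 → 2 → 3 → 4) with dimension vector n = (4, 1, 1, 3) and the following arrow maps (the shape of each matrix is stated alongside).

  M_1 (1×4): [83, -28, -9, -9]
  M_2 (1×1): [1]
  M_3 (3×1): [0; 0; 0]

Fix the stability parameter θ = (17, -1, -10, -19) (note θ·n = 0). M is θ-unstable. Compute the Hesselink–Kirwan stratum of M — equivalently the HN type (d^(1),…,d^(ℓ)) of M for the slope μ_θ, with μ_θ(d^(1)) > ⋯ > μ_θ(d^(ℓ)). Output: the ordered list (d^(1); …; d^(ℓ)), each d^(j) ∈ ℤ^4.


Interval decomposition of M: I[1,1]^3, I[1,3], I[4,4]^3.
HN type (ℓ=3): μ^(1)=17; μ^(2)=2; μ^(3)=-19

((3, 0, 0, 0); (1, 1, 1, 0); (0, 0, 0, 3))


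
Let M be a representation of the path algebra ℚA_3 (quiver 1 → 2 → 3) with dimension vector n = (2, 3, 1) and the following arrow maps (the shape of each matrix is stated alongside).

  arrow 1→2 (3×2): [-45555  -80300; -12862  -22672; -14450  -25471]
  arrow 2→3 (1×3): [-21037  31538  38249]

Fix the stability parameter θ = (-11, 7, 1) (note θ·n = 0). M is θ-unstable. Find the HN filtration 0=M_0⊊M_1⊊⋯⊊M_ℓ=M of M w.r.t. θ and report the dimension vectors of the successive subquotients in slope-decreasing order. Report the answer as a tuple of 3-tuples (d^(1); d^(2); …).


Via rank(M_{q-1}∘⋯∘M_p): M ≅ I[1,2], I[1,3], I[2,2].
μ_θ-semistable layers: μ^(1)=7; μ^(2)=4; μ^(3)=-11

((0, 2, 0); (0, 1, 1); (2, 0, 0))


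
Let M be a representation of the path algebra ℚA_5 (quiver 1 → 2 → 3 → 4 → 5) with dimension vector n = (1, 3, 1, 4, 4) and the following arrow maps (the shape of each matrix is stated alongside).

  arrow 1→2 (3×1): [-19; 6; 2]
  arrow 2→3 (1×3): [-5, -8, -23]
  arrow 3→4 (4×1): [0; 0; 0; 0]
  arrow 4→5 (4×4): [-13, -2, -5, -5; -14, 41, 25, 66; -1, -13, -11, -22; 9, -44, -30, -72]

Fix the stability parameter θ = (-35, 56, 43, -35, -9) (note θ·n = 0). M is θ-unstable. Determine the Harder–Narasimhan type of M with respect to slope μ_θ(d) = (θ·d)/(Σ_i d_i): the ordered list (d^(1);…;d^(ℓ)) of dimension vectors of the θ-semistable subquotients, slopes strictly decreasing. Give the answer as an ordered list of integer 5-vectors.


Barcode: M ≅ I[1,3], I[2,2]^2, I[4,5]^4. HN layers by μ_θ (4 steps, strictly decreasing):
  μ^(1)=56; μ^(2)=99/2; μ^(3)=-9; μ^(4)=-35

((0, 2, 0, 0, 0); (0, 1, 1, 0, 0); (0, 0, 0, 0, 4); (1, 0, 0, 4, 0))


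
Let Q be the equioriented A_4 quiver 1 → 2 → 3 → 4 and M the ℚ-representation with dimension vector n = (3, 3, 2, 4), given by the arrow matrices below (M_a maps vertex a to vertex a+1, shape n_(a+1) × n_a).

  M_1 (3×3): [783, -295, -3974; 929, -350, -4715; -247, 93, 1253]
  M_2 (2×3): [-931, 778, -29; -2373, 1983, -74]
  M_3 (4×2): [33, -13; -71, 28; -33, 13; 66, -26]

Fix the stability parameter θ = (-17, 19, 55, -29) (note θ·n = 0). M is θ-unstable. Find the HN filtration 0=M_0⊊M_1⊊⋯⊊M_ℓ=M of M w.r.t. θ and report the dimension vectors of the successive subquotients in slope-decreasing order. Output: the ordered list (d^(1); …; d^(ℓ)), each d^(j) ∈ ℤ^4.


Via rank(M_{q-1}∘⋯∘M_p): M ≅ I[1,2], I[1,4]^2, I[4,4]^2.
μ_θ-semistable layers: μ^(1)=19; μ^(2)=15; μ^(3)=-17; μ^(4)=-29

((0, 1, 0, 0); (0, 2, 2, 2); (3, 0, 0, 0); (0, 0, 0, 2))


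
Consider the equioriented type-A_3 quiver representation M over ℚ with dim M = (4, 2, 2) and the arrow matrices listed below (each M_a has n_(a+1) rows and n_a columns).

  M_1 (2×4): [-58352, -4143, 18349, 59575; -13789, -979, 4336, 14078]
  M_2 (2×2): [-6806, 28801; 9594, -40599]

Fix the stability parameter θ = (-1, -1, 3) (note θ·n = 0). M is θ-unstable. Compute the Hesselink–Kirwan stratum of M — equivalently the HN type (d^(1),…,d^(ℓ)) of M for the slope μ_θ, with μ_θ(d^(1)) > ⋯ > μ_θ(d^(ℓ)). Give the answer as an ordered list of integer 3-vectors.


Via rank(M_{q-1}∘⋯∘M_p): M ≅ I[1,1]^2, I[1,2], I[1,3], I[3,3].
μ_θ-semistable layers: μ^(1)=3; μ^(2)=-1

((0, 0, 2); (4, 2, 0))


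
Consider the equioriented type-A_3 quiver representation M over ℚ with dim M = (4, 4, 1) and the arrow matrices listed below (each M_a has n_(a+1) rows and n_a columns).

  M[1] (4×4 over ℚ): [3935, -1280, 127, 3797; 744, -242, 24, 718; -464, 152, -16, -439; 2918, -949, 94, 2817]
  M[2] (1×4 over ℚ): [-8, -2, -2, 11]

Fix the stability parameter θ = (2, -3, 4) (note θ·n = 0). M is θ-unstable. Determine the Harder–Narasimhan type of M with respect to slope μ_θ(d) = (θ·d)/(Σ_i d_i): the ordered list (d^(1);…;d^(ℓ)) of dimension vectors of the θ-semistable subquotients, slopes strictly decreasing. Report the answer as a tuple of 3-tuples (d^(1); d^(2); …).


Barcode: M ≅ I[1,1], I[1,2]^2, I[1,3], I[2,2]. HN layers by μ_θ (4 steps, strictly decreasing):
  μ^(1)=4; μ^(2)=2; μ^(3)=-1/2; μ^(4)=-3

((0, 0, 1); (1, 0, 0); (3, 3, 0); (0, 1, 0))


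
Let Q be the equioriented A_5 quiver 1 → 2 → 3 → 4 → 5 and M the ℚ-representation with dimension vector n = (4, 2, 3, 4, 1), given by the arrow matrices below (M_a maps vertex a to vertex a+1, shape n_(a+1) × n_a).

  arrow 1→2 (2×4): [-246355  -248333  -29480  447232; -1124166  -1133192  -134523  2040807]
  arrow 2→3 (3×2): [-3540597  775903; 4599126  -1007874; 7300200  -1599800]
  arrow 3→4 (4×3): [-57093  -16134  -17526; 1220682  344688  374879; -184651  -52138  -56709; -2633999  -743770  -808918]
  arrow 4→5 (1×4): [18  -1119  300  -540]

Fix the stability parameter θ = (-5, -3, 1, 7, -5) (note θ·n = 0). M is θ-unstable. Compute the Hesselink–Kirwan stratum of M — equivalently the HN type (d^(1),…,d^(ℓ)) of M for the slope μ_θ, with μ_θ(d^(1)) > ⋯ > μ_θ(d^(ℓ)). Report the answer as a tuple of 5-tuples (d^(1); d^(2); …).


Interval decomposition of M: I[1,1]^2, I[1,2], I[1,4], I[3,4], I[3,5], I[4,4].
HN type (ℓ=4): μ^(1)=7; μ^(2)=1; μ^(3)=-3; μ^(4)=-5

((0, 0, 0, 3, 0); (0, 0, 3, 1, 1); (0, 2, 0, 0, 0); (4, 0, 0, 0, 0))


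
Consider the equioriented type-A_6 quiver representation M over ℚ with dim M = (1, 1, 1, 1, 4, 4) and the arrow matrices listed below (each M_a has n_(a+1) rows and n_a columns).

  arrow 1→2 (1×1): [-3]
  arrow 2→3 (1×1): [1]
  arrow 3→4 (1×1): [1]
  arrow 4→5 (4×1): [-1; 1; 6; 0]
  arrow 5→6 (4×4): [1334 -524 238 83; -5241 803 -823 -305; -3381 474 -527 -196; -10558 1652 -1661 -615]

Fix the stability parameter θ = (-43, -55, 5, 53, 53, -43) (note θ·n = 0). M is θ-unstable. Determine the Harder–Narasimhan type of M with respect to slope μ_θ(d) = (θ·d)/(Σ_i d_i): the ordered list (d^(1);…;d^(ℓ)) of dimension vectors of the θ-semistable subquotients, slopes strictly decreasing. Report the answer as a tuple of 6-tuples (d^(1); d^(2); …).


Via rank(M_{q-1}∘⋯∘M_p): M ≅ I[1,6], I[5,6]^3.
μ_θ-semistable layers: μ^(1)=21; μ^(2)=5; μ^(3)=-49

((0, 0, 0, 1, 1, 1); (0, 0, 1, 0, 3, 3); (1, 1, 0, 0, 0, 0))


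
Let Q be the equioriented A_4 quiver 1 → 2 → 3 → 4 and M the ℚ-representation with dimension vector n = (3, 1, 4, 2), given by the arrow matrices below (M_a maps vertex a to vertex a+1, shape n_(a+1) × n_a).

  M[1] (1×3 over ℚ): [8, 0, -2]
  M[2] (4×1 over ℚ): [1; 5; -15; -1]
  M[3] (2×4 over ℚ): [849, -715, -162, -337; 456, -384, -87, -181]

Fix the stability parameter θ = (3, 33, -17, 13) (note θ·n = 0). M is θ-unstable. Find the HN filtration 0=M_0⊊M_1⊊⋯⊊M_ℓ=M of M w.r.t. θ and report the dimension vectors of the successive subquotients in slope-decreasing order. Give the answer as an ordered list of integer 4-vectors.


Via rank(M_{q-1}∘⋯∘M_p): M ≅ I[1,1]^2, I[1,4], I[3,3]^2, I[3,4].
μ_θ-semistable layers: μ^(1)=13; μ^(2)=8; μ^(3)=3; μ^(4)=-17

((0, 0, 0, 2); (0, 1, 1, 0); (3, 0, 0, 0); (0, 0, 3, 0))
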